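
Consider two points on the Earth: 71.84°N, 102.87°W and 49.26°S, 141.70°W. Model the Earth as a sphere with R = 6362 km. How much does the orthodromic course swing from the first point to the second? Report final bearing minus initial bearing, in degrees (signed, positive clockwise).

Initial bearing θ₁ = atan2(sin Δλ cos φ₂, cos φ₁ sin φ₂ − sin φ₁ cos φ₂ cos Δλ) = 209.64°
Final bearing θ₂ = (initial bearing from the destination back to the start) + 180° = 193.66°
Δθ = θ₂ − θ₁ = -16.0°

-16.0°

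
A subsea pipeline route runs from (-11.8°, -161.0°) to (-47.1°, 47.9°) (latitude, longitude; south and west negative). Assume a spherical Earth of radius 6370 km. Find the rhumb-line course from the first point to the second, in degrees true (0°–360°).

254.6°

Δψ = ln[tan(π/4+φ₂/2)/tan(π/4+φ₁/2)] = -0.7268
Δλ = -2.6372 rad (taken the short way round)
course = atan2(Δλ, Δψ) = 254.59°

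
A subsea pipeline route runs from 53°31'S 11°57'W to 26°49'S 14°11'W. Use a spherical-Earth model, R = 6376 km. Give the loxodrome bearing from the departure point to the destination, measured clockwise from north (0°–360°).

356.4°

Δψ = ln[tan(π/4+φ₂/2)/tan(π/4+φ₁/2)] = +0.6238
Δλ = -0.0390 rad (taken the short way round)
course = atan2(Δλ, Δψ) = 356.42°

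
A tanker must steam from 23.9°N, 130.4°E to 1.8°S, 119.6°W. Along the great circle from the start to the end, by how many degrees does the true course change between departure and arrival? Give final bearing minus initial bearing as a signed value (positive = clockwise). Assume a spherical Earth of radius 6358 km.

+31.4°

Initial bearing θ₁ = atan2(sin Δλ cos φ₂, cos φ₁ sin φ₂ − sin φ₁ cos φ₂ cos Δλ) = 83.33°
Final bearing θ₂ = (initial bearing from the destination back to the start) + 180° = 114.70°
Δθ = θ₂ − θ₁ = +31.4°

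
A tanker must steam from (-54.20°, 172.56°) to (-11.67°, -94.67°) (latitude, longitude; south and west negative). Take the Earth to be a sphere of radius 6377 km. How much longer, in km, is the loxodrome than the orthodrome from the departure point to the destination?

Great circle: cos σ = sin φ₁ sin φ₂ + cos φ₁ cos φ₂ cos Δλ,  σ = 1.4340 rad → d_gc = 9144.6 km
Rhumb line: Δψ = +0.9250, q = Δφ/Δψ = 0.8025, d_rh = R√(Δφ²+q²Δλ²) = 9542.4 km
Excess = 9542.4 − 9144.6 = 397.8 ≈ 398 km

398 km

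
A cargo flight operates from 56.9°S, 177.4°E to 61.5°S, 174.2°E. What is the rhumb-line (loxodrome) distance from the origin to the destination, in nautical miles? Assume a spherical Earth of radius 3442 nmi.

Rhumb course C = atan2(Δλ, Δψ) with Δψ = ln[tan(π/4+φ₂/2)/tan(π/4+φ₁/2)] = -0.1571, Δλ = -0.0559 → C = 199.57°
d = R·|Δφ| / |cos C| = 3442·0.08029 / 0.94221 = 293 nmi

293 nmi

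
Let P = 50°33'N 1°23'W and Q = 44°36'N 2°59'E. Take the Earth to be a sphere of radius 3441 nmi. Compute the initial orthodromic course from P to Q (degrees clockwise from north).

152.0°

N = sin Δλ·cos φ₂ = +0.0542;  D = cos φ₁ sin φ₂ − sin φ₁ cos φ₂ cos Δλ = -0.1021
initial course = atan2(N, D) = 152.02°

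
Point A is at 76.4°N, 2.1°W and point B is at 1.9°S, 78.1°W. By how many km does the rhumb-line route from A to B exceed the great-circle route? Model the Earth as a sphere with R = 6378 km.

Great circle: cos σ = sin φ₁ sin φ₂ + cos φ₁ cos φ₂ cos Δλ,  σ = 1.5462 rad → d_gc = 9861.4 km
Rhumb line: Δψ = -2.1598, q = Δφ/Δψ = 0.6328, d_rh = R√(Δφ²+q²Δλ²) = 10228.7 km
Excess = 10228.7 − 9861.4 = 367.3 ≈ 367 km

367 km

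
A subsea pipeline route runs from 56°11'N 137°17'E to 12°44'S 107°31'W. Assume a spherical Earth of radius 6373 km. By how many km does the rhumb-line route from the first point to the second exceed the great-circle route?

587 km

Great circle: cos σ = sin φ₁ sin φ₂ + cos φ₁ cos φ₂ cos Δλ,  σ = 1.9979 rad → d_gc = 12732.8 km
Rhumb line: Δψ = -1.4149, q = Δφ/Δψ = 0.8501, d_rh = R√(Δφ²+q²Δλ²) = 13320.0 km
Excess = 13320.0 − 12732.8 = 587.2 ≈ 587 km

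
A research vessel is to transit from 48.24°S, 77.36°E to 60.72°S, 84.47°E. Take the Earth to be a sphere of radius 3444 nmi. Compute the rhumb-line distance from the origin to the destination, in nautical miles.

789 nmi

Rhumb course C = atan2(Δλ, Δψ) with Δψ = ln[tan(π/4+φ₂/2)/tan(π/4+φ₁/2)] = -0.3786, Δλ = +0.1241 → C = 161.85°
d = R·|Δφ| / |cos C| = 3444·0.21782 / 0.95026 = 789 nmi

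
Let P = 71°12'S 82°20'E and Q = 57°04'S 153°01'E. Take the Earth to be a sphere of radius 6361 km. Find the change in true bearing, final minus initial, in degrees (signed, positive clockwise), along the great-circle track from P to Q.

-65.5°

Initial bearing θ₁ = atan2(sin Δλ cos φ₂, cos φ₁ sin φ₂ − sin φ₁ cos φ₂ cos Δλ) = 101.05°
Final bearing θ₂ = (initial bearing from the destination back to the start) + 180° = 35.58°
Δθ = θ₂ − θ₁ = -65.5°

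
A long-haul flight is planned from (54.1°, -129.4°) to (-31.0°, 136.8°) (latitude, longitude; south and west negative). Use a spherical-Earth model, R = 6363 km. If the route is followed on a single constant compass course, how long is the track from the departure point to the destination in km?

Δψ = ln[tan(π/4+φ₂/2)/tan(π/4+φ₁/2)] = -1.6967;  Δφ = -1.4853 rad,  Δλ = -1.6371 rad
q = Δφ/Δψ = 0.8754
d = R·√(Δφ² + q²Δλ²) = 6363·2.06394 = 13133 km

13133 km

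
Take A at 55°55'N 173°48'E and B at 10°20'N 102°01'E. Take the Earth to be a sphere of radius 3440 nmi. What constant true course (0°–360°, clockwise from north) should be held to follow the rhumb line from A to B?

231.4°

Meridional parts: M(φ₁)=+1.1825, M(φ₂)=+0.1813 → ΔM = -1.0011;  Δλ = -1.2529 rad
tan C = Δλ / ΔM = +1.2515 → C = 231.37°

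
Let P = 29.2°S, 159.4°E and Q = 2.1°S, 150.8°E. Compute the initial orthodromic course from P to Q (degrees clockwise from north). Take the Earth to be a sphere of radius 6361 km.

N = sin Δλ·cos φ₂ = -0.1494;  D = cos φ₁ sin φ₂ − sin φ₁ cos φ₂ cos Δλ = +0.4501
initial course = atan2(N, D) = 341.63°

341.6°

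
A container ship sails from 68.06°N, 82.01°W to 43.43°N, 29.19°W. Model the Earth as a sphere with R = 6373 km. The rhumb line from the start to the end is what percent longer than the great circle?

2.5%

Great circle: σ = 0.6407 rad → d_gc = Rσ = 4083.4 km
Rhumb: Δφ = -0.4299, Δλ = +0.9219, Δψ = -0.7976, q = Δφ/Δψ = 0.5390 → d_rh = R√(Δφ²+q²Δλ²) = 4187.1 km
Excess = (4187.1 − 4083.4) / 4083.4 = 103.7 / 4083.4 = 2.54% ≈ 2.5%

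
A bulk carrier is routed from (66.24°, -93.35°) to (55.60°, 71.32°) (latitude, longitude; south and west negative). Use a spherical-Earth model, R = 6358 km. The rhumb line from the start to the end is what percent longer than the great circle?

38.7%

Great circle: σ = 1.0055 rad → d_gc = Rσ = 6393.1 km
Rhumb: Δφ = -0.1857, Δλ = +2.8740, Δψ = -0.3863, q = Δφ/Δψ = 0.4808 → d_rh = R√(Δφ²+q²Δλ²) = 8864.1 km
Excess = (8864.1 − 6393.1) / 6393.1 = 2471.0 / 6393.1 = 38.651% ≈ 38.7%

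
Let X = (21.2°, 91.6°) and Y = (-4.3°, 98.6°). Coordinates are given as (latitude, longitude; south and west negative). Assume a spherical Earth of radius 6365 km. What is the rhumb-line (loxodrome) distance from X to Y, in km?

2934 km

Rhumb course C = atan2(Δλ, Δψ) with Δψ = ln[tan(π/4+φ₂/2)/tan(π/4+φ₁/2)] = -0.4539, Δλ = +0.1222 → C = 164.93°
d = R·|Δφ| / |cos C| = 6365·0.44506 / 0.96563 = 2934 km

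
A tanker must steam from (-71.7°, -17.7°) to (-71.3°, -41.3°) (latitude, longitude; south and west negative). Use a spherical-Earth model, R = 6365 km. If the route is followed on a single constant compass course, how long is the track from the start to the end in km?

833 km

Rhumb course C = atan2(Δλ, Δψ) with Δψ = ln[tan(π/4+φ₂/2)/tan(π/4+φ₁/2)] = +0.0220, Δλ = -0.4119 → C = 273.06°
d = R·|Δφ| / |cos C| = 6365·0.00698 / 0.05334 = 833 km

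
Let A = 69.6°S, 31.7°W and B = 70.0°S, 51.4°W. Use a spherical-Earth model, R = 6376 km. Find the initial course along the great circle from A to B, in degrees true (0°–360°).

θ = atan2( sin Δλ·cos φ₂ ,  cos φ₁ sin φ₂ − sin φ₁ cos φ₂ cos Δλ )
  = atan2(-0.1153, -0.0257) = 257.41°

257.4°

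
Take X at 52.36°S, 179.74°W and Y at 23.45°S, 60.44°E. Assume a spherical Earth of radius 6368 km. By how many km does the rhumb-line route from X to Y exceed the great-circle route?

Great circle: cos σ = sin φ₁ sin φ₂ + cos φ₁ cos φ₂ cos Δλ,  σ = 1.5343 rad → d_gc = 9770.2 km
Rhumb line: Δψ = +0.6552, q = Δφ/Δψ = 0.7701, d_rh = R√(Δφ²+q²Δλ²) = 10747.2 km
Excess = 10747.2 − 9770.2 = 977.0 ≈ 977 km

977 km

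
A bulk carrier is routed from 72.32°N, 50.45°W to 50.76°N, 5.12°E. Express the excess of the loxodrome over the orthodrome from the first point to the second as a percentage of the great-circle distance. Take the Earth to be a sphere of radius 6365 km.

3.1%

Great circle: σ = 0.5613 rad → d_gc = Rσ = 3572.9 km
Rhumb: Δφ = -0.3763, Δλ = +0.9699, Δψ = -0.8295, q = Δφ/Δψ = 0.4537 → d_rh = R√(Δφ²+q²Δλ²) = 3685.0 km
Excess = (3685.0 − 3572.9) / 3572.9 = 112.1 / 3572.9 = 3.14% ≈ 3.1%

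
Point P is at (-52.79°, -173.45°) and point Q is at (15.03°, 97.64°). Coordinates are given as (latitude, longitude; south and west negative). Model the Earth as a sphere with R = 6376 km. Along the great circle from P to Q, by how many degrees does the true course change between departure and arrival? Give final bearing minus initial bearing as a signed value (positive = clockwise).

+41.9°

Initial bearing θ₁ = atan2(sin Δλ cos φ₂, cos φ₁ sin φ₂ − sin φ₁ cos φ₂ cos Δλ) = 280.07°
Final bearing θ₂ = (initial bearing from the destination back to the start) + 180° = 321.94°
Δθ = θ₂ − θ₁ = +41.9°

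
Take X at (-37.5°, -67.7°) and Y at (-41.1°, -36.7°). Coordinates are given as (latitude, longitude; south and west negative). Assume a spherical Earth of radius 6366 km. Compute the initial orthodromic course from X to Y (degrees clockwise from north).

N = sin Δλ·cos φ₂ = +0.3881;  D = cos φ₁ sin φ₂ − sin φ₁ cos φ₂ cos Δλ = -0.1283
initial course = atan2(N, D) = 108.29°

108.3°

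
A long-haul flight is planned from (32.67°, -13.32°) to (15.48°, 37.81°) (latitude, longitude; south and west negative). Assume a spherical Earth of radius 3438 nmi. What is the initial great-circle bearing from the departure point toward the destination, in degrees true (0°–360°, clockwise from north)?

N = sin Δλ·cos φ₂ = +0.7503;  D = cos φ₁ sin φ₂ − sin φ₁ cos φ₂ cos Δλ = -0.1018
initial course = atan2(N, D) = 97.73°

97.7°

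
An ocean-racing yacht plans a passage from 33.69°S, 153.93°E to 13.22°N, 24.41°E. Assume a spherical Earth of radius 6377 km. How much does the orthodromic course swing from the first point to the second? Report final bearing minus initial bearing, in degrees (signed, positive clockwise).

Initial bearing θ₁ = atan2(sin Δλ cos φ₂, cos φ₁ sin φ₂ − sin φ₁ cos φ₂ cos Δλ) = 258.46°
Final bearing θ₂ = (initial bearing from the destination back to the start) + 180° = 303.13°
Δθ = θ₂ − θ₁ = +44.7°

+44.7°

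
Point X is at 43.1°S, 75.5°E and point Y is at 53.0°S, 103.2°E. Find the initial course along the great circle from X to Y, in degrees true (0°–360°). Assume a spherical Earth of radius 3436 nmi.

128.1°

N = sin Δλ·cos φ₂ = +0.2797;  D = cos φ₁ sin φ₂ − sin φ₁ cos φ₂ cos Δλ = -0.2191
initial course = atan2(N, D) = 128.06°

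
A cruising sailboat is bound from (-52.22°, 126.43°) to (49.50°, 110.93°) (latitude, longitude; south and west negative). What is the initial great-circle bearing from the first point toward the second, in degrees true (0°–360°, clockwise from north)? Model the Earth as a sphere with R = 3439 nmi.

349.8°

N = sin Δλ·cos φ₂ = -0.1736;  D = cos φ₁ sin φ₂ − sin φ₁ cos φ₂ cos Δλ = +0.9605
initial course = atan2(N, D) = 349.76°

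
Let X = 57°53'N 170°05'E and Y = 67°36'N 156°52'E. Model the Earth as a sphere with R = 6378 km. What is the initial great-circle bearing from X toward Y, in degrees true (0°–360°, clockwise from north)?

333.8°

N = sin Δλ·cos φ₂ = -0.0871;  D = cos φ₁ sin φ₂ − sin φ₁ cos φ₂ cos Δλ = +0.1773
initial course = atan2(N, D) = 333.83°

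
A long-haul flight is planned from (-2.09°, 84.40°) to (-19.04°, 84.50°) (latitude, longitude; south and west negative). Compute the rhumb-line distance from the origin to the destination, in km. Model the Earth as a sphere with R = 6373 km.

1885 km

Δψ = ln[tan(π/4+φ₂/2)/tan(π/4+φ₁/2)] = -0.3021;  Δφ = -0.2958 rad,  Δλ = +0.0017 rad
q = Δφ/Δψ = 0.9792
d = R·√(Δφ² + q²Δλ²) = 6373·0.29584 = 1885 km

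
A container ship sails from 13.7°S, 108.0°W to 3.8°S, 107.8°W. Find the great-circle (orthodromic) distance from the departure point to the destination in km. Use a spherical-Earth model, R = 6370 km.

1101 km

Haversine: a = sin²(Δφ/2)+cos φ₁ cos φ₂ sin²(Δλ/2) = 0.00745;  σ = 2·atan2(√a,√(1−a))
σ = 9.902° → d = Rσ = 6370·0.17282 = 1101 km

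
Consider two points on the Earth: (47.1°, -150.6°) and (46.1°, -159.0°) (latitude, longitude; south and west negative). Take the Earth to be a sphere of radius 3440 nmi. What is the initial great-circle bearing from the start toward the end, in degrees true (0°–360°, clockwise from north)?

263.2°

N = sin Δλ·cos φ₂ = -0.1013;  D = cos φ₁ sin φ₂ − sin φ₁ cos φ₂ cos Δλ = -0.0120
initial course = atan2(N, D) = 263.24°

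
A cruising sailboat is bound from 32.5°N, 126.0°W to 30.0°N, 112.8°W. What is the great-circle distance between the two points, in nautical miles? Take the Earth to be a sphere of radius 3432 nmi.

692 nmi

cos σ = sin φ₁ sin φ₂ + cos φ₁ cos φ₂ cos Δλ
      = sin(32.50°)sin(30.00°) + cos(32.50°)cos(30.00°)cos(13.20°) = 0.9798
σ = 11.550° → d = Rσ = 3432·0.20159 = 692 nmi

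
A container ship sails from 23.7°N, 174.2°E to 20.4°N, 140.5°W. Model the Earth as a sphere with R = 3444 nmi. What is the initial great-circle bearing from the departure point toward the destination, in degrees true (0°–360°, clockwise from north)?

85.4°

θ = atan2( sin Δλ·cos φ₂ ,  cos φ₁ sin φ₂ − sin φ₁ cos φ₂ cos Δλ )
  = atan2(+0.6662, +0.0542) = 85.35°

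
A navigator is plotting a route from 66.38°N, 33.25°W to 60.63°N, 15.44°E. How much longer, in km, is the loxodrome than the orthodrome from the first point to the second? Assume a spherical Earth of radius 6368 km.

Great circle: cos σ = sin φ₁ sin φ₂ + cos φ₁ cos φ₂ cos Δλ,  σ = 0.3813 rad → d_gc = 2428.1 km
Rhumb line: Δψ = -0.2258, q = Δφ/Δψ = 0.4444, d_rh = R√(Δφ²+q²Δλ²) = 2488.5 km
Excess = 2488.5 − 2428.1 = 60.4 ≈ 60 km

60 km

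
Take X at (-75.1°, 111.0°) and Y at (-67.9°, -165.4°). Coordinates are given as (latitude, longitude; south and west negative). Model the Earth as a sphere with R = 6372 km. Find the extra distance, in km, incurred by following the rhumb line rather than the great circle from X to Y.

Great circle: cos σ = sin φ₁ sin φ₂ + cos φ₁ cos φ₂ cos Δλ,  σ = 0.4367 rad → d_gc = 2782.56 km
Rhumb line: Δψ = +0.4011, q = Δφ/Δψ = 0.3133, d_rh = R√(Δφ²+q²Δλ²) = 3021.14 km
Excess = 3021.14 − 2782.56 = 238.58 ≈ 239 km

239 km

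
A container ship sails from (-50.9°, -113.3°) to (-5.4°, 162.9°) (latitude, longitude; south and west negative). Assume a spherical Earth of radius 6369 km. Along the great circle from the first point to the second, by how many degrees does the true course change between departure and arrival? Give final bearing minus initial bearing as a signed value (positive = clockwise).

Initial bearing θ₁ = atan2(sin Δλ cos φ₂, cos φ₁ sin φ₂ − sin φ₁ cos φ₂ cos Δλ) = 271.39°
Final bearing θ₂ = (initial bearing from the destination back to the start) + 180° = 320.71°
Δθ = θ₂ − θ₁ = +49.3°

+49.3°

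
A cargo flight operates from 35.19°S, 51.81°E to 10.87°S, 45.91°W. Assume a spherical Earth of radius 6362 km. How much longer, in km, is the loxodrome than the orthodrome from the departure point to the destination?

257 km

Great circle: cos σ = sin φ₁ sin φ₂ + cos φ₁ cos φ₂ cos Δλ,  σ = 1.5699 rad → d_gc = 9987.9 km
Rhumb line: Δψ = +0.4660, q = Δφ/Δψ = 0.9108, d_rh = R√(Δφ²+q²Δλ²) = 10245.3 km
Excess = 10245.3 − 9987.9 = 257.4 ≈ 257 km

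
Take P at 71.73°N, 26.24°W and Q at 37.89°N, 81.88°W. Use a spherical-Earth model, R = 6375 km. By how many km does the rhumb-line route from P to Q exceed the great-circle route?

135 km

Great circle: cos σ = sin φ₁ sin φ₂ + cos φ₁ cos φ₂ cos Δλ,  σ = 0.7629 rad → d_gc = 4863.6 km
Rhumb line: Δψ = -1.1120, q = Δφ/Δψ = 0.5311, d_rh = R√(Δφ²+q²Δλ²) = 4998.8 km
Excess = 4998.8 − 4863.6 = 135.2 ≈ 135 km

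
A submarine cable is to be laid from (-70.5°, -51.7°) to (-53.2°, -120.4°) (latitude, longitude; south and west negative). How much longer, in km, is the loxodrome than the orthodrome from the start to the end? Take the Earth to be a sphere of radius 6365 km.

187 km

Great circle: cos σ = sin φ₁ sin φ₂ + cos φ₁ cos φ₂ cos Δλ,  σ = 0.5963 rad → d_gc = 3795.239 km
Rhumb line: Δψ = +0.6606, q = Δφ/Δψ = 0.4571, d_rh = R√(Δφ²+q²Δλ²) = 3982.738 km
Excess = 3982.738 − 3795.239 = 187.499 ≈ 187 km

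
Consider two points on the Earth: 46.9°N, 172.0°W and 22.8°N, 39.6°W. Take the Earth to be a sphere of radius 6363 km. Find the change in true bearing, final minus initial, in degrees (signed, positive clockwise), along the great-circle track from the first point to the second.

+105.9°

Initial bearing θ₁ = atan2(sin Δλ cos φ₂, cos φ₁ sin φ₂ − sin φ₁ cos φ₂ cos Δλ) = 43.45°
Final bearing θ₂ = (initial bearing from the destination back to the start) + 180° = 149.36°
Δθ = θ₂ − θ₁ = +105.9°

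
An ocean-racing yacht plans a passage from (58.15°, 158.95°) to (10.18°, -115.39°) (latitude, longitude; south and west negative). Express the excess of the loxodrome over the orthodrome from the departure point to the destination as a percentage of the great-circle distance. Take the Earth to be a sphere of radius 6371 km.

3.9%

Great circle: σ = 1.3802 rad → d_gc = Rσ = 8793.3 km
Rhumb: Δφ = -0.8372, Δλ = +1.4950, Δψ = -1.0755, q = Δφ/Δψ = 0.7785 → d_rh = R√(Δφ²+q²Δλ²) = 9134.1 km
Excess = (9134.1 − 8793.3) / 8793.3 = 340.8 / 8793.3 = 3.88% ≈ 3.9%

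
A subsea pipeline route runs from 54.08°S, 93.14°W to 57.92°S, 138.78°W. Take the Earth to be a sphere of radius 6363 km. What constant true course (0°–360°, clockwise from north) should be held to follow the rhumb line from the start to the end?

261.4°

Meridional parts: M(φ₁)=-1.1266, M(φ₂)=-1.2465 → ΔM = -0.1200;  Δλ = -0.7966 rad
tan C = Δλ / ΔM = +6.6395 → C = 261.43°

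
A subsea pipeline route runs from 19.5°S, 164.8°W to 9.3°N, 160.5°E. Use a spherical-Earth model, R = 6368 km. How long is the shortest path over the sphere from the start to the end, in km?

4968 km

cos σ = sin φ₁ sin φ₂ + cos φ₁ cos φ₂ cos Δλ
      = sin(-19.50°)sin(9.30°) + cos(-19.50°)cos(9.30°)cos(-34.70°) = 0.7109
σ = 44.695° → d = Rσ = 6368·0.78008 = 4968 km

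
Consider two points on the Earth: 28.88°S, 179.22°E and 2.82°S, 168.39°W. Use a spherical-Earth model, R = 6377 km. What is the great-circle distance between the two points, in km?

3183 km

cos σ = sin φ₁ sin φ₂ + cos φ₁ cos φ₂ cos Δλ
      = sin(-28.88°)sin(-2.82°) + cos(-28.88°)cos(-2.82°)cos(12.39°) = 0.8780
σ = 28.602° → d = Rσ = 6377·0.49920 = 3183 km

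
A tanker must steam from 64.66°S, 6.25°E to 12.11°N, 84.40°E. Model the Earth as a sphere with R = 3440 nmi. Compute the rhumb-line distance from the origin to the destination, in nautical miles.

Δψ = ln[tan(π/4+φ₂/2)/tan(π/4+φ₁/2)] = +1.7055;  Δφ = +1.3399 rad,  Δλ = +1.3640 rad
q = Δφ/Δψ = 0.7857
d = R·√(Δφ² + q²Δλ²) = 3440·1.71571 = 5902 nmi

5902 nmi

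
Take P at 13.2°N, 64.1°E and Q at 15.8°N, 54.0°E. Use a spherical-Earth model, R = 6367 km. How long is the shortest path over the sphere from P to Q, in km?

cos σ = sin φ₁ sin φ₂ + cos φ₁ cos φ₂ cos Δλ
      = sin(13.20°)sin(15.80°) + cos(13.20°)cos(15.80°)cos(-10.10°) = 0.9845
σ = 10.116° → d = Rσ = 6367·0.17656 = 1124 km

1124 km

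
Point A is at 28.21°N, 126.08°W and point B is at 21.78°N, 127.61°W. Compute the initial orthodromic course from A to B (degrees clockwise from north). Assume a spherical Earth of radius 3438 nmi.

θ = atan2( sin Δλ·cos φ₂ ,  cos φ₁ sin φ₂ − sin φ₁ cos φ₂ cos Δλ )
  = atan2(-0.0248, -0.1118) = 192.50°

192.5°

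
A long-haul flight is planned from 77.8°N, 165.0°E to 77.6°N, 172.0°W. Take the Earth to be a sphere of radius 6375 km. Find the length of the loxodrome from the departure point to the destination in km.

Δψ = ln[tan(π/4+φ₂/2)/tan(π/4+φ₁/2)] = -0.0164;  Δφ = -0.0035 rad,  Δλ = +0.4014 rad
q = Δφ/Δψ = 0.2130
d = R·√(Δφ² + q²Δλ²) = 6375·0.08559 = 546 km

546 km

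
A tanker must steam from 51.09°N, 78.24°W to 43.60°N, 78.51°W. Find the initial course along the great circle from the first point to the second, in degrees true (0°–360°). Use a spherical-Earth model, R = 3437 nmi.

181.5°

N = sin Δλ·cos φ₂ = -0.0034;  D = cos φ₁ sin φ₂ − sin φ₁ cos φ₂ cos Δλ = -0.1303
initial course = atan2(N, D) = 181.50°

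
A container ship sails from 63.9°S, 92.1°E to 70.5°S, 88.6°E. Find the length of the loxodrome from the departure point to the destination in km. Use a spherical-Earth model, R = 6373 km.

749 km

Δψ = ln[tan(π/4+φ₂/2)/tan(π/4+φ₁/2)] = -0.2993;  Δφ = -0.1152 rad,  Δλ = -0.0611 rad
q = Δφ/Δψ = 0.3849
d = R·√(Δφ² + q²Δλ²) = 6373·0.11757 = 749 km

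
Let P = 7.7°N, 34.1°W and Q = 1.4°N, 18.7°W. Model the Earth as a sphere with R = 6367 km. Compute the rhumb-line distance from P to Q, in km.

Δψ = ln[tan(π/4+φ₂/2)/tan(π/4+φ₁/2)] = -0.1104;  Δφ = -0.1100 rad,  Δλ = +0.2688 rad
q = Δφ/Δψ = 0.9963
d = R·√(Δφ² + q²Δλ²) = 6367·0.28949 = 1843 km

1843 km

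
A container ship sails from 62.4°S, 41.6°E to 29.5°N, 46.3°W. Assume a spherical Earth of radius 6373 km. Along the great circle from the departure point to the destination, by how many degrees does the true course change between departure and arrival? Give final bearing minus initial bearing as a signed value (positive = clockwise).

+42.9°

Initial bearing θ₁ = atan2(sin Δλ cos φ₂, cos φ₁ sin φ₂ − sin φ₁ cos φ₂ cos Δλ) = 286.43°
Final bearing θ₂ = (initial bearing from the destination back to the start) + 180° = 329.30°
Δθ = θ₂ − θ₁ = +42.9°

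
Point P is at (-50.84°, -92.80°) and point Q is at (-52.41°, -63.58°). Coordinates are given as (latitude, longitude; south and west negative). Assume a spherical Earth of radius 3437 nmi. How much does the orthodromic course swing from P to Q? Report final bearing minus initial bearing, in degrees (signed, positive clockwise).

At departure: θ₁ = atan2(sin Δλ cos φ₂, cos φ₁ sin φ₂ − sin φ₁ cos φ₂ cos Δλ) = 106.39°
At arrival: θ₂ = atan2(sin Δλ cos φ₁, −cos φ₂ sin φ₁ + sin φ₂ cos φ₁ cos Δλ) = 83.29°
Δθ = θ₂ − θ₁ = -23.1°

-23.1°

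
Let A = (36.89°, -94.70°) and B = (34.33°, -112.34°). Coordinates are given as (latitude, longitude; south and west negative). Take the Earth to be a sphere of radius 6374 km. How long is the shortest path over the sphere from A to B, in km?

cos σ = sin φ₁ sin φ₂ + cos φ₁ cos φ₂ cos Δλ
      = sin(36.89°)sin(34.33°) + cos(36.89°)cos(34.33°)cos(-17.64°) = 0.9679
σ = 14.546° → d = Rσ = 6374·0.25388 = 1618 km

1618 km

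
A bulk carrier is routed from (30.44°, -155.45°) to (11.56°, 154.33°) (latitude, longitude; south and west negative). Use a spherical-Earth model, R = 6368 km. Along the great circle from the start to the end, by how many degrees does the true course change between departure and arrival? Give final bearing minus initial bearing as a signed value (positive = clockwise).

Initial bearing θ₁ = atan2(sin Δλ cos φ₂, cos φ₁ sin φ₂ − sin φ₁ cos φ₂ cos Δλ) = 259.11°
Final bearing θ₂ = (initial bearing from the destination back to the start) + 180° = 239.79°
Δθ = θ₂ − θ₁ = -19.3°

-19.3°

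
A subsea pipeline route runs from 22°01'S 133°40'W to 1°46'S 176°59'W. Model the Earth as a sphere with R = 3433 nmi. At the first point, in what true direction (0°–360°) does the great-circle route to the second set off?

289.6°

N = sin Δλ·cos φ₂ = -0.6857;  D = cos φ₁ sin φ₂ − sin φ₁ cos φ₂ cos Δλ = +0.2440
initial course = atan2(N, D) = 289.59°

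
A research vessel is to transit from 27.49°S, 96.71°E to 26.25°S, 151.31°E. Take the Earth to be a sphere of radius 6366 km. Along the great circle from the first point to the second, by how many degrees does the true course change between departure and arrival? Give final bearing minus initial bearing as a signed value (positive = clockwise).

At departure: θ₁ = atan2(sin Δλ cos φ₂, cos φ₁ sin φ₂ − sin φ₁ cos φ₂ cos Δλ) = 101.79°
At arrival: θ₂ = atan2(sin Δλ cos φ₁, −cos φ₂ sin φ₁ + sin φ₂ cos φ₁ cos Δλ) = 75.52°
Δθ = θ₂ − θ₁ = -26.3°

-26.3°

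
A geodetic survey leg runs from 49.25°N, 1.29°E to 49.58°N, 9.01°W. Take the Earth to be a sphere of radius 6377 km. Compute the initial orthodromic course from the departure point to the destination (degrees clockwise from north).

θ = atan2( sin Δλ·cos φ₂ ,  cos φ₁ sin φ₂ − sin φ₁ cos φ₂ cos Δλ )
  = atan2(-0.1159, +0.0137) = 276.73°

276.7°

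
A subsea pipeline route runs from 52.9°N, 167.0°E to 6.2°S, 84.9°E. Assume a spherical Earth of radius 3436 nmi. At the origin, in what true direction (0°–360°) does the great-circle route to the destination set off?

260.0°

θ = atan2( sin Δλ·cos φ₂ ,  cos φ₁ sin φ₂ − sin φ₁ cos φ₂ cos Δλ )
  = atan2(-0.9847, -0.1741) = 259.97°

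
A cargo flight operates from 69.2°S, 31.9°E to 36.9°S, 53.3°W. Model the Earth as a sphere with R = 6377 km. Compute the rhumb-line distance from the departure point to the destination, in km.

Rhumb course C = atan2(Δλ, Δψ) with Δψ = ln[tan(π/4+φ₂/2)/tan(π/4+φ₁/2)] = +1.0015, Δλ = -1.4870 → C = 303.96°
d = R·|Δφ| / |cos C| = 6377·0.56374 / 0.55863 = 6435 km

6435 km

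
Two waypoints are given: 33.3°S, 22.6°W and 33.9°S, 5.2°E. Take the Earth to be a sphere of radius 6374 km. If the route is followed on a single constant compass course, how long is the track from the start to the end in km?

Δψ = ln[tan(π/4+φ₂/2)/tan(π/4+φ₁/2)] = -0.0126;  Δφ = -0.0105 rad,  Δλ = +0.4852 rad
q = Δφ/Δψ = 0.8329
d = R·√(Δφ² + q²Δλ²) = 6374·0.40427 = 2577 km

2577 km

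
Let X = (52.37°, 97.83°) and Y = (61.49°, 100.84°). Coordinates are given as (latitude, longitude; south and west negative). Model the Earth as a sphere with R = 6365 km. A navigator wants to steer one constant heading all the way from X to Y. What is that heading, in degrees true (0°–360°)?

Meridional parts: M(φ₁)=+1.0767, M(φ₂)=+1.3702 → ΔM = +0.2935;  Δλ = +0.0525 rad
tan C = Δλ / ΔM = +0.1790 → C = 10.15°

10.1°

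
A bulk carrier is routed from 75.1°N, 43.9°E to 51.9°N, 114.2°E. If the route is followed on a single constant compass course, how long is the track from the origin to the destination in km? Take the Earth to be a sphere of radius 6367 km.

4154 km

Δψ = ln[tan(π/4+φ₂/2)/tan(π/4+φ₁/2)] = -0.9710;  Δφ = -0.4049 rad,  Δλ = +1.2270 rad
q = Δφ/Δψ = 0.4170
d = R·√(Δφ² + q²Δλ²) = 6367·0.65248 = 4154 km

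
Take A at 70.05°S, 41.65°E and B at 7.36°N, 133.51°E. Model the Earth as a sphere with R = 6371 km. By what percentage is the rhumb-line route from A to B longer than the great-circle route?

4.6%

Great circle: σ = 1.7026 rad → d_gc = Rσ = 10847.1 km
Rhumb: Δφ = +1.3511, Δλ = +1.6033, Δψ = +1.8668, q = Δφ/Δψ = 0.7237 → d_rh = R√(Δφ²+q²Δλ²) = 11346.4 km
Excess = (11346.4 − 10847.1) / 10847.1 = 499.3 / 10847.1 = 4.60% ≈ 4.6%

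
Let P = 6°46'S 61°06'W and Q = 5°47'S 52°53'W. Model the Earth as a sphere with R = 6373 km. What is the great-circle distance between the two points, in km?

cos σ = sin φ₁ sin φ₂ + cos φ₁ cos φ₂ cos Δλ
      = sin(-6.77°)sin(-5.78°) + cos(-6.77°)cos(-5.78°)cos(8.22°) = 0.9897
σ = 8.226° → d = Rσ = 6373·0.14357 = 915 km

915 km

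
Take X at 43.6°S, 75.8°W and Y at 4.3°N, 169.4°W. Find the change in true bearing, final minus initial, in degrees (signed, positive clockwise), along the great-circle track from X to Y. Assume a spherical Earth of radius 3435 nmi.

+42.8°

At departure: θ₁ = atan2(sin Δλ cos φ₂, cos φ₁ sin φ₂ − sin φ₁ cos φ₂ cos Δλ) = 270.64°
At arrival: θ₂ = atan2(sin Δλ cos φ₁, −cos φ₂ sin φ₁ + sin φ₂ cos φ₁ cos Δλ) = 313.43°
Δθ = θ₂ − θ₁ = +42.8°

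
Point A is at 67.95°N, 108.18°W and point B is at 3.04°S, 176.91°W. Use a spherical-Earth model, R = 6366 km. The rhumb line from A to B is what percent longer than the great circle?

2.4%

Great circle: σ = 1.4838 rad → d_gc = Rσ = 9446.2 km
Rhumb: Δφ = -1.2390, Δλ = -1.1996, Δψ = -1.6887, q = Δφ/Δψ = 0.7337 → d_rh = R√(Δφ²+q²Δλ²) = 9675.0 km
Excess = (9675.0 − 9446.2) / 9446.2 = 228.8 / 9446.2 = 2.42% ≈ 2.4%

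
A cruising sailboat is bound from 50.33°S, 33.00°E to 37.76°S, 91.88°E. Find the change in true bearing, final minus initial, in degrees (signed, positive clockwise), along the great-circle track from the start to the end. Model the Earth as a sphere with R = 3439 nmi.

At departure: θ₁ = atan2(sin Δλ cos φ₂, cos φ₁ sin φ₂ − sin φ₁ cos φ₂ cos Δλ) = 96.44°
At arrival: θ₂ = atan2(sin Δλ cos φ₁, −cos φ₂ sin φ₁ + sin φ₂ cos φ₁ cos Δλ) = 53.36°
Δθ = θ₂ − θ₁ = -43.1°

-43.1°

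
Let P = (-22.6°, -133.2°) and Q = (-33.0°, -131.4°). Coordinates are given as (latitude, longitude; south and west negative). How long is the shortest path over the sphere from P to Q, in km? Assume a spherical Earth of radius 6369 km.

cos σ = sin φ₁ sin φ₂ + cos φ₁ cos φ₂ cos Δλ
      = sin(-22.60°)sin(-33.00°) + cos(-22.60°)cos(-33.00°)cos(1.80°) = 0.9832
σ = 10.521° → d = Rσ = 6369·0.18362 = 1169 km

1169 km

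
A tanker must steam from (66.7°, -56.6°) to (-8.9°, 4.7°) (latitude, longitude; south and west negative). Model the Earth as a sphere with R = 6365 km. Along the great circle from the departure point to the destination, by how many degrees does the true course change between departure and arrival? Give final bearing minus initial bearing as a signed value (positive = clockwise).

+39.8°

At departure: θ₁ = atan2(sin Δλ cos φ₂, cos φ₁ sin φ₂ − sin φ₁ cos φ₂ cos Δλ) = 119.83°
At arrival: θ₂ = atan2(sin Δλ cos φ₁, −cos φ₂ sin φ₁ + sin φ₂ cos φ₁ cos Δλ) = 159.68°
Δθ = θ₂ − θ₁ = +39.8°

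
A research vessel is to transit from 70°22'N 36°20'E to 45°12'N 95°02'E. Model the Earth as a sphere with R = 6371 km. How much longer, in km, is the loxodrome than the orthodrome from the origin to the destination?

138 km

Great circle: cos σ = sin φ₁ sin φ₂ + cos φ₁ cos φ₂ cos Δλ,  σ = 0.6578 rad → d_gc = 4191.1 km
Rhumb line: Δψ = -0.8680, q = Δφ/Δψ = 0.5061, d_rh = R√(Δφ²+q²Δλ²) = 4329.1 km
Excess = 4329.1 − 4191.1 = 138.0 ≈ 138 km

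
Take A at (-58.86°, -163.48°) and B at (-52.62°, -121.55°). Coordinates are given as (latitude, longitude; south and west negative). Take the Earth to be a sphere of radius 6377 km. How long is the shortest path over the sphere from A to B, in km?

2669 km

Haversine: a = sin²(Δφ/2)+cos φ₁ cos φ₂ sin²(Δλ/2) = 0.04315;  σ = 2·atan2(√a,√(1−a))
σ = 23.979° → d = Rσ = 6377·0.41852 = 2669 km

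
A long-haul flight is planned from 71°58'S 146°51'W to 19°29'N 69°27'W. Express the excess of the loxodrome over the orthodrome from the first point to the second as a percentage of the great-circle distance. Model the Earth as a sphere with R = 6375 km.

2.7%

Great circle: σ = 1.8271 rad → d_gc = Rσ = 11647.6 km
Rhumb: Δφ = +1.5961, Δλ = +1.3509, Δψ = +2.1876, q = Δφ/Δψ = 0.7296 → d_rh = R√(Δφ²+q²Δλ²) = 11958.8 km
Excess = (11958.8 − 11647.6) / 11647.6 = 311.2 / 11647.6 = 2.67% ≈ 2.7%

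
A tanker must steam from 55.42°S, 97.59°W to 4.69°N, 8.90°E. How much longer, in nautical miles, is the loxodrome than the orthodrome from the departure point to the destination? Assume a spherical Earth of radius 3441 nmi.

276 nmi

Great circle: cos σ = sin φ₁ sin φ₂ + cos φ₁ cos φ₂ cos Δλ,  σ = 1.8007 rad → d_gc = 6196.2 nmi
Rhumb line: Δψ = +1.2490, q = Δφ/Δψ = 0.8399, d_rh = R√(Δφ²+q²Δλ²) = 6472.2 nmi
Excess = 6472.2 − 6196.2 = 276.0 ≈ 276 nmi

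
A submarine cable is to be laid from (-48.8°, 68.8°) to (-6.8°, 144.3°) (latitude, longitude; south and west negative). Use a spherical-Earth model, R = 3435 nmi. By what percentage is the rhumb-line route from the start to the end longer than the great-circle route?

2.0%

Great circle: σ = 1.3152 rad → d_gc = Rσ = 4517.6 nmi
Rhumb: Δφ = +0.7330, Δλ = +1.3177, Δψ = +0.8595, q = Δφ/Δψ = 0.8528 → d_rh = R√(Δφ²+q²Δλ²) = 4608.9 nmi
Excess = (4608.9 − 4517.6) / 4517.6 = 91.3 / 4517.6 = 2.02% ≈ 2.0%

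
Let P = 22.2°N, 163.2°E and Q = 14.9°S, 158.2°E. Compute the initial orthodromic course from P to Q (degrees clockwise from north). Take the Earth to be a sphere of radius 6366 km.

N = sin Δλ·cos φ₂ = -0.0842;  D = cos φ₁ sin φ₂ − sin φ₁ cos φ₂ cos Δλ = -0.6018
initial course = atan2(N, D) = 187.97°

188.0°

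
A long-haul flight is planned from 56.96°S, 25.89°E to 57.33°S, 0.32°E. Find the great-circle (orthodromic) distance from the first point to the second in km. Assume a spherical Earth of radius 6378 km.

Haversine: a = sin²(Δφ/2)+cos φ₁ cos φ₂ sin²(Δλ/2) = 0.01442;  σ = 2·atan2(√a,√(1−a))
σ = 13.795° → d = Rσ = 6378·0.24077 = 1536 km

1536 km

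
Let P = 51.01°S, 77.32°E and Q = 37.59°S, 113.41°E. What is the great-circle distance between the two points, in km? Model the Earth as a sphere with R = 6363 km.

Haversine: a = sin²(Δφ/2)+cos φ₁ cos φ₂ sin²(Δλ/2) = 0.06149;  σ = 2·atan2(√a,√(1−a))
σ = 28.715° → d = Rσ = 6363·0.50118 = 3189 km

3189 km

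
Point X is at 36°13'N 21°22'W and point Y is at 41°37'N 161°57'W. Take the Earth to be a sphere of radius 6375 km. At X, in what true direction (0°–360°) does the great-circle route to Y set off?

331.6°

θ = atan2( sin Δλ·cos φ₂ ,  cos φ₁ sin φ₂ − sin φ₁ cos φ₂ cos Δλ )
  = atan2(-0.4747, +0.8771) = 331.58°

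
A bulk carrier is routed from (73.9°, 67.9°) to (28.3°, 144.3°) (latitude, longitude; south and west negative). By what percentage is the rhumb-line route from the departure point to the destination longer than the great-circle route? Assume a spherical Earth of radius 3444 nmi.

Great circle: σ = 1.0322 rad → d_gc = Rσ = 3555.0 nmi
Rhumb: Δφ = -0.7959, Δλ = +1.3334, Δψ = -1.4406, q = Δφ/Δψ = 0.5525 → d_rh = R√(Δφ²+q²Δλ²) = 3734.9 nmi
Excess = (3734.9 − 3555.0) / 3555.0 = 179.9 / 3555.0 = 5.06% ≈ 5.1%

5.1%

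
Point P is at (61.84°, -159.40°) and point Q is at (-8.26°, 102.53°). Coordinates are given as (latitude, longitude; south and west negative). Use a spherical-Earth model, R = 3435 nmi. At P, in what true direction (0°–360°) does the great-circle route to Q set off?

θ = atan2( sin Δλ·cos φ₂ ,  cos φ₁ sin φ₂ − sin φ₁ cos φ₂ cos Δλ )
  = atan2(-0.9798, +0.0547) = 273.19°

273.2°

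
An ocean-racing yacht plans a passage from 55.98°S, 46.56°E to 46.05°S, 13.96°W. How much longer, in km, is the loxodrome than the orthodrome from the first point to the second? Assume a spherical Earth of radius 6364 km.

Great circle: cos σ = sin φ₁ sin φ₂ + cos φ₁ cos φ₂ cos Δλ,  σ = 0.6636 rad → d_gc = 4222.8 km
Rhumb line: Δψ = +0.2769, q = Δφ/Δψ = 0.6259, d_rh = R√(Δφ²+q²Δλ²) = 4349.6 km
Excess = 4349.6 − 4222.8 = 126.8 ≈ 127 km

127 km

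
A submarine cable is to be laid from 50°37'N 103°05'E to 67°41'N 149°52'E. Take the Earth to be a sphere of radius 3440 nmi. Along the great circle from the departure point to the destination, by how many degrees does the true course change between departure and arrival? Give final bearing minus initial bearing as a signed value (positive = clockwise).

+41.2°

At departure: θ₁ = atan2(sin Δλ cos φ₂, cos φ₁ sin φ₂ − sin φ₁ cos φ₂ cos Δλ) = 35.64°
At arrival: θ₂ = atan2(sin Δλ cos φ₁, −cos φ₂ sin φ₁ + sin φ₂ cos φ₁ cos Δλ) = 76.80°
Δθ = θ₂ − θ₁ = +41.2°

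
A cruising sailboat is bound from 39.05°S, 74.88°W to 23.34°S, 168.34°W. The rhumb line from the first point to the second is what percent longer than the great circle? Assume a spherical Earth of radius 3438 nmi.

3.8%

Great circle: σ = 1.3627 rad → d_gc = Rσ = 4685.1 nmi
Rhumb: Δφ = +0.2742, Δλ = -1.6312, Δψ = +0.3223, q = Δφ/Δψ = 0.8507 → d_rh = R√(Δφ²+q²Δλ²) = 4863.2 nmi
Excess = (4863.2 − 4685.1) / 4685.1 = 178.1 / 4685.1 = 3.80% ≈ 3.8%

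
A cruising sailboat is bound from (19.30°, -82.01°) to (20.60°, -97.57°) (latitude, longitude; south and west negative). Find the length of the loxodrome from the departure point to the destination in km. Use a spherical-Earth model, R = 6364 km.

1631 km

Δψ = ln[tan(π/4+φ₂/2)/tan(π/4+φ₁/2)] = +0.0241;  Δφ = +0.0227 rad,  Δλ = -0.2716 rad
q = Δφ/Δψ = 0.9400
d = R·√(Δφ² + q²Δλ²) = 6364·0.25628 = 1631 km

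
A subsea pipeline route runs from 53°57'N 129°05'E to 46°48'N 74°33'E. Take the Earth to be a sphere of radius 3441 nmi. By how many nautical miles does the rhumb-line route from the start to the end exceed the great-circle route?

49 nmi

Great circle: cos σ = sin φ₁ sin φ₂ + cos φ₁ cos φ₂ cos Δλ,  σ = 0.6039 rad → d_gc = 2078.1 nmi
Rhumb line: Δψ = -0.1962, q = Δφ/Δψ = 0.6361, d_rh = R√(Δφ²+q²Δλ²) = 2127.2 nmi
Excess = 2127.2 − 2078.1 = 49.1 ≈ 49 nmi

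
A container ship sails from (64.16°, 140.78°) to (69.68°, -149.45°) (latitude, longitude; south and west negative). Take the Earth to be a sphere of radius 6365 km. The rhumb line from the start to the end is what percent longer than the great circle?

Great circle: σ = 0.4593 rad → d_gc = Rσ = 2923.7 km
Rhumb: Δφ = +0.0963, Δλ = +1.2177, Δψ = +0.2469, q = Δφ/Δψ = 0.3902 → d_rh = R√(Δφ²+q²Δλ²) = 3085.8 km
Excess = (3085.8 − 2923.7) / 2923.7 = 162.1 / 2923.7 = 5.54% ≈ 5.5%

5.5%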